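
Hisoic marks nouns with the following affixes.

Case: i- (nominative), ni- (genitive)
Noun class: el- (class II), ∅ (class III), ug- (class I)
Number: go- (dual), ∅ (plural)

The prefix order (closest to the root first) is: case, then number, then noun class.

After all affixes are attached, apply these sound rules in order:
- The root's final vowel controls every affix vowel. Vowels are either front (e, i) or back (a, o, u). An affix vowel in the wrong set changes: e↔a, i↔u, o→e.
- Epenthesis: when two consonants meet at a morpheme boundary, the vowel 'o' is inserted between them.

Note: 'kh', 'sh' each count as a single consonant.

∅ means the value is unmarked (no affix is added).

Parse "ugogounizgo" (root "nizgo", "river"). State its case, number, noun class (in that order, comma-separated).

nominative, dual, class I

Segment: ug-go-i-nizgo.
case: i- → nominative.
number: go- → dual.
noun class: ug- → class I.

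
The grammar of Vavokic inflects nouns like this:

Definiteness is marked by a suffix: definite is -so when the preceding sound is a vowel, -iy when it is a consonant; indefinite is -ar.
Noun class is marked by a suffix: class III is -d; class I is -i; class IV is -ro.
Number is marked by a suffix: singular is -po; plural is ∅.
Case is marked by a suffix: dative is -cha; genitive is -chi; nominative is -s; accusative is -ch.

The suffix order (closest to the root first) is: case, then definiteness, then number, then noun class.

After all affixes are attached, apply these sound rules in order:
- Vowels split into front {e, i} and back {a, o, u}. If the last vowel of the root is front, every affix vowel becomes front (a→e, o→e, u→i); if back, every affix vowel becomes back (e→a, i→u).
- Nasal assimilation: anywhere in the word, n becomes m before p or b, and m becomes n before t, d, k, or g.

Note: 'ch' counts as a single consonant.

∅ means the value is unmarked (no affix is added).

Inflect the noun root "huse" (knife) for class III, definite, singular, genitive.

husechiseped

Attach case genitive -chi → husechi.
Attach definiteness definite -so (after vowel 'i') → husechiso.
Attach number singular -po → husechisopo.
Attach noun class class III -d → husechisopod.
Apply vowel harmony: husechisopod → husechiseped.
Nasal assimilation: no change.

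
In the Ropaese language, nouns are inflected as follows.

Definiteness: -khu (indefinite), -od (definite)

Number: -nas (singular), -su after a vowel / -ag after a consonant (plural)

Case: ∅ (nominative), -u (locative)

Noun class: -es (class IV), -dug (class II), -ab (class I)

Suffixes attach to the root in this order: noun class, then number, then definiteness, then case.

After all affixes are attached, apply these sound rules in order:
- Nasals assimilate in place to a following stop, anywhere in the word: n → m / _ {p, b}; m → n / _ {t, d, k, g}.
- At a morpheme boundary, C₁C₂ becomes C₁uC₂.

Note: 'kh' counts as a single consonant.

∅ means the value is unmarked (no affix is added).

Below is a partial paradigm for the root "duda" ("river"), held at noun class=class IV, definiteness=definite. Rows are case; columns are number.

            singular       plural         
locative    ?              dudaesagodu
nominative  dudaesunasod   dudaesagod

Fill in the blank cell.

dudaesunasodu

Attach noun class class IV -es → dudaes.
Attach number singular -nas → dudaesnas.
Attach definiteness definite -od → dudaesnasod.
Attach case locative -u → dudaesnasodu.
Nasal assimilation: no change.
Apply epenthesis: dudaesnasodu → dudaesunasodu.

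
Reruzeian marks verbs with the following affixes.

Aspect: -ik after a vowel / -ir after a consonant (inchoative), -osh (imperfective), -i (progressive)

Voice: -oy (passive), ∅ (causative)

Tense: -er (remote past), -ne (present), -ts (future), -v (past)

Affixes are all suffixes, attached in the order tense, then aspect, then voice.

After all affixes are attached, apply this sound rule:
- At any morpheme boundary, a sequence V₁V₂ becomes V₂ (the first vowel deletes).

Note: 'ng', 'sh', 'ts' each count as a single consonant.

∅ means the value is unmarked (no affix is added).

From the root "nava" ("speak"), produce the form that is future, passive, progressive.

Attach tense future -ts → navats.
Attach aspect progressive -i → navatsi.
Attach voice passive -oy → navatsioy.
Apply vowel deletion: navatsioy → navatsoy.

navatsoy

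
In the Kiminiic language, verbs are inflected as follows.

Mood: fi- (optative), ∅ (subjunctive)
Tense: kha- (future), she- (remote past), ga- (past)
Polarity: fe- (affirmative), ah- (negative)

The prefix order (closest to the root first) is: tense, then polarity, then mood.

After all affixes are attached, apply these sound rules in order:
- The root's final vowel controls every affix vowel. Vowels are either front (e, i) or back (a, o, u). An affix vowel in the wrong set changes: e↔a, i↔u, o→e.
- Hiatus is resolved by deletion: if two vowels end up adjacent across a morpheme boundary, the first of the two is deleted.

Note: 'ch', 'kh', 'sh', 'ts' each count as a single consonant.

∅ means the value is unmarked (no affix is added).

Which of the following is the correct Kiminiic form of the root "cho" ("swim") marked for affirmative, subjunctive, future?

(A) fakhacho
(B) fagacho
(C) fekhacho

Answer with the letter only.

Attach tense future kha- → khacho.
Attach polarity affirmative fe- → fekhacho.
mood = subjunctive: zero marking, form stays fekhacho.
Apply vowel harmony: fekhacho → fakhacho.
Vowel deletion: no change.
So the correct form is fakhacho, option (A).
(B) fagacho is wrong: it uses past instead of future for tense.
(C) fekhacho is wrong: it fails to apply the sound rule(s).

A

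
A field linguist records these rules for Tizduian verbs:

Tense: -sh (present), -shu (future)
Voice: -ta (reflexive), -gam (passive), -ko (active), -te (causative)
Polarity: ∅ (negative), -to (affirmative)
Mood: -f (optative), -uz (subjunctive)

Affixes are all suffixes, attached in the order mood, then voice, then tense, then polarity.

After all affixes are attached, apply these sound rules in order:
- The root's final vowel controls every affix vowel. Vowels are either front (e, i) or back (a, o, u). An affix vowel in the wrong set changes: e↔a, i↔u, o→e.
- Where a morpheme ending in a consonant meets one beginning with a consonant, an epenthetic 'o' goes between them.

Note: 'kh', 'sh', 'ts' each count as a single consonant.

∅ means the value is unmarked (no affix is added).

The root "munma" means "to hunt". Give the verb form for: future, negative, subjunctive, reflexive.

munmauzotashu

Attach mood subjunctive -uz → munmauz.
Attach voice reflexive -ta → munmauzta.
Attach tense future -shu → munmauztashu.
polarity = negative: zero marking, form stays munmauztashu.
Vowel harmony: no change.
Apply epenthesis: munmauztashu → munmauzotashu.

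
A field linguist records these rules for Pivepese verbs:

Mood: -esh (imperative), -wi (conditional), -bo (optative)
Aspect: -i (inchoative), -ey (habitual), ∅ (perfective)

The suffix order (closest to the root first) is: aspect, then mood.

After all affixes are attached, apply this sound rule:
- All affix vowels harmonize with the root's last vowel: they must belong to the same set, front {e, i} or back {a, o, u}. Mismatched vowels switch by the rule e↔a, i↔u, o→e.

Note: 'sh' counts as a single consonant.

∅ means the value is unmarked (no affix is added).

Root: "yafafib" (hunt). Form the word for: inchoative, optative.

Attach aspect inchoative -i → yafafibi.
Attach mood optative -bo → yafafibibo.
Apply vowel harmony: yafafibibo → yafafibibe.

yafafibibe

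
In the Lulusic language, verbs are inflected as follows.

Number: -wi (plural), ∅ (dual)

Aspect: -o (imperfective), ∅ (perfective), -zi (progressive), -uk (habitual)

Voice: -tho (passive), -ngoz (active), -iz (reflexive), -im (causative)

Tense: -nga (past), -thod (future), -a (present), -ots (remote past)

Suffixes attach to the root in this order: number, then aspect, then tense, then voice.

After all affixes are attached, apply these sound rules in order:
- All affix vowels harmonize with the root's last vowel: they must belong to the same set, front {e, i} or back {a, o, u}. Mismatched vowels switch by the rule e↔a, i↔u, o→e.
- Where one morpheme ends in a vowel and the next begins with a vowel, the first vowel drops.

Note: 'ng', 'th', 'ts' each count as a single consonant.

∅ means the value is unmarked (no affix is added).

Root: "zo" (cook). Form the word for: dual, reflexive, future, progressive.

zozuthoduz

number = dual: zero marking, form stays zo.
Attach aspect progressive -zi → zozi.
Attach tense future -thod → zozithod.
Attach voice reflexive -iz → zozithodiz.
Apply vowel harmony: zozithodiz → zozuthoduz.
Vowel deletion: no change.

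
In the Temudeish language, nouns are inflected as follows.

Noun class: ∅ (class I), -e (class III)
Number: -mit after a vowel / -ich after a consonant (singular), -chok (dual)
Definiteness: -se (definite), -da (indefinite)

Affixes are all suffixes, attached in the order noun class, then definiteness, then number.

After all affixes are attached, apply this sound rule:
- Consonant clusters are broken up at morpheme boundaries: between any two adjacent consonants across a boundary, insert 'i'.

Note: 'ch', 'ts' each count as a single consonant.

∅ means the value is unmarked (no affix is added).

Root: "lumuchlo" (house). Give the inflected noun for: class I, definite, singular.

noun class = class I: zero marking, form stays lumuchlo.
Attach definiteness definite -se → lumuchlose.
Attach number singular -mit (after vowel 'e') → lumuchlosemit.
Epenthesis: no change.

lumuchlosemit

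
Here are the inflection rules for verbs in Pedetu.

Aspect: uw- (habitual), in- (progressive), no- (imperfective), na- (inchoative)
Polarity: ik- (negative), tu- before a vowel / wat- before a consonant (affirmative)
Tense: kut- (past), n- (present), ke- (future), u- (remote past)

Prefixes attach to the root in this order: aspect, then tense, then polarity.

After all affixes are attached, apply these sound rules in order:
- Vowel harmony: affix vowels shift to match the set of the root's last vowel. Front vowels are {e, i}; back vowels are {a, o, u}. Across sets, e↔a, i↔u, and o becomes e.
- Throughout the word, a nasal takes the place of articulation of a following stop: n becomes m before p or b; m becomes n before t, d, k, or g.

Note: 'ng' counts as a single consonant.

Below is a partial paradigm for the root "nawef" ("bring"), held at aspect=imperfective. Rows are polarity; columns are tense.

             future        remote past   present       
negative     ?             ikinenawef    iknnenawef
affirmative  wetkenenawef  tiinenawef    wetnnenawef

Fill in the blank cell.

ikkenenawef

Attach aspect imperfective no- → nonawef.
Attach tense future ke- → kenonawef.
Attach polarity negative ik- → ikkenonawef.
Apply vowel harmony: ikkenonawef → ikkenenawef.
Nasal assimilation: no change.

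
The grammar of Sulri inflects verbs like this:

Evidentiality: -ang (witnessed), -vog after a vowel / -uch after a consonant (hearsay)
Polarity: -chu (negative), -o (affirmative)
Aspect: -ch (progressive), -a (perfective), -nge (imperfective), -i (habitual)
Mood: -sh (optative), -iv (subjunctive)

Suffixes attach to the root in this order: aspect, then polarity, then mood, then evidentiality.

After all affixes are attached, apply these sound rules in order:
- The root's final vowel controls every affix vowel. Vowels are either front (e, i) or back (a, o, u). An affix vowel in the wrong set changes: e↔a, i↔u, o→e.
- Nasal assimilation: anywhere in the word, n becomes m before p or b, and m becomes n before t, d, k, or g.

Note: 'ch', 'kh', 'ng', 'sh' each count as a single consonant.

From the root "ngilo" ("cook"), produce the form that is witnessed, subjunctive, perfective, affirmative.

Attach aspect perfective -a → ngiloa.
Attach polarity affirmative -o → ngiloao.
Attach mood subjunctive -iv → ngiloaoiv.
Attach evidentiality witnessed -ang → ngiloaoivang.
Apply vowel harmony: ngiloaoivang → ngiloaouvang.
Nasal assimilation: no change.

ngiloaouvang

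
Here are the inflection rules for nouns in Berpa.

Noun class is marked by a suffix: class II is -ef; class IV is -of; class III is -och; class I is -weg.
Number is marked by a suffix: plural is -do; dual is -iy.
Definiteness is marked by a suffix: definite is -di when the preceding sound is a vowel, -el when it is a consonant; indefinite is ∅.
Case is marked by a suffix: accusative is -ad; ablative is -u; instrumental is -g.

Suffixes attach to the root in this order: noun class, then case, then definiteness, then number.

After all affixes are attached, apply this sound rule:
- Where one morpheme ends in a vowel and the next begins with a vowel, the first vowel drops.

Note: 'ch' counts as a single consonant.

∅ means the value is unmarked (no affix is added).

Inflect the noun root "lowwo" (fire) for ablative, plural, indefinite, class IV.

lowwofudo

Attach noun class class IV -of → lowwoof.
Attach case ablative -u → lowwoofu.
definiteness = indefinite: zero marking, form stays lowwoofu.
Attach number plural -do → lowwoofudo.
Apply vowel deletion: lowwoofudo → lowwofudo.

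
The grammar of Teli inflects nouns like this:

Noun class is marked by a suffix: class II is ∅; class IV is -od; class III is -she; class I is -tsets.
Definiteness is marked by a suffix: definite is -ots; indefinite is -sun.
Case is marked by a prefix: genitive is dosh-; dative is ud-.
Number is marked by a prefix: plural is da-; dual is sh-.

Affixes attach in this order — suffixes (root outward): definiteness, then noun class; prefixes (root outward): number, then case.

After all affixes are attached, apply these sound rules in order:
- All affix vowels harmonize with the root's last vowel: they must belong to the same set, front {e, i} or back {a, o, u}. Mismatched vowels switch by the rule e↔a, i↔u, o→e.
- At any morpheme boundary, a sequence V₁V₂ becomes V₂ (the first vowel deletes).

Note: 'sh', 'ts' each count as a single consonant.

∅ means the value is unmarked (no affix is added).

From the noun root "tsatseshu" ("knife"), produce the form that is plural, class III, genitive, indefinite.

Attach definiteness indefinite -sun → tsatseshusun.
Attach number plural da- → datsatseshusun.
Attach case genitive dosh- → doshdatsatseshusun.
Attach noun class class III -she → doshdatsatseshusunshe.
Apply vowel harmony: doshdatsatseshusunshe → doshdatsatseshusunsha.
Vowel deletion: no change.

doshdatsatseshusunsha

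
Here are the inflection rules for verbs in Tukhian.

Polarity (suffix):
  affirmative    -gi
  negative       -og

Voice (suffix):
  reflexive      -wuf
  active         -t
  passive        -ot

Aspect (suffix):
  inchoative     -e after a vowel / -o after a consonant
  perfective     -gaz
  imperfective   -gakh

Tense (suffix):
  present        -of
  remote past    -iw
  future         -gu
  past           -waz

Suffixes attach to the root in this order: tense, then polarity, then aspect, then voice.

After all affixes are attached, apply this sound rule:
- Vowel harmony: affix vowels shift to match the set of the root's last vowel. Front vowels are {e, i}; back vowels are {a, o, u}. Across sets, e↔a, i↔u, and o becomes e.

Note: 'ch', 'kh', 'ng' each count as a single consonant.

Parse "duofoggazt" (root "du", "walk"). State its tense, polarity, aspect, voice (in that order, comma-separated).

present, negative, perfective, active

Segment: du-of-og-gaz-t.
tense: -of → present.
polarity: -og → negative.
aspect: -gaz → perfective.
voice: -t → active.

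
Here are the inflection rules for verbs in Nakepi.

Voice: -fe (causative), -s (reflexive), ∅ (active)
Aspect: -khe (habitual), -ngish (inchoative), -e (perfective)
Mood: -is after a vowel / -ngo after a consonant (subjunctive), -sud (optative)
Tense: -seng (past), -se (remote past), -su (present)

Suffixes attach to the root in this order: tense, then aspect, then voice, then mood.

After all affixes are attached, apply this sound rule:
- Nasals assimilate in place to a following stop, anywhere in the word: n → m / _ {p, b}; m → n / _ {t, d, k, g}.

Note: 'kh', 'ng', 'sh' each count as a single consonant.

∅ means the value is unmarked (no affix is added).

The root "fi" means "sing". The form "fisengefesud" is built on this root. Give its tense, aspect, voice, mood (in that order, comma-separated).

Segment: fi-seng-e-fe-sud.
tense: -seng → past.
aspect: -e → perfective.
voice: -fe → causative.
mood: -sud → optative.

past, perfective, causative, optative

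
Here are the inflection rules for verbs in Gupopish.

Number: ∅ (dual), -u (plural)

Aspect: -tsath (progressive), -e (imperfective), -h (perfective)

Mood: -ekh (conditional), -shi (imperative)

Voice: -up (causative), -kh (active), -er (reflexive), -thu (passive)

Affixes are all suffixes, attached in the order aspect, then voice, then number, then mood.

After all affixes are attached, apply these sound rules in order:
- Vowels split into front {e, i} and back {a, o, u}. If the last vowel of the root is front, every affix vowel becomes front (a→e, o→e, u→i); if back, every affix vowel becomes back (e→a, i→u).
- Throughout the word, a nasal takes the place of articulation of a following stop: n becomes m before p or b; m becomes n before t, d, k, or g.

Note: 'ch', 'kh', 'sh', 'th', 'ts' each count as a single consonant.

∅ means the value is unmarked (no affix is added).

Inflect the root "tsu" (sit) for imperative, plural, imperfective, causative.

Attach aspect imperfective -e → tsue.
Attach voice causative -up → tsueup.
Attach number plural -u → tsueupu.
Attach mood imperative -shi → tsueupushi.
Apply vowel harmony: tsueupushi → tsuaupushu.
Nasal assimilation: no change.

tsuaupushu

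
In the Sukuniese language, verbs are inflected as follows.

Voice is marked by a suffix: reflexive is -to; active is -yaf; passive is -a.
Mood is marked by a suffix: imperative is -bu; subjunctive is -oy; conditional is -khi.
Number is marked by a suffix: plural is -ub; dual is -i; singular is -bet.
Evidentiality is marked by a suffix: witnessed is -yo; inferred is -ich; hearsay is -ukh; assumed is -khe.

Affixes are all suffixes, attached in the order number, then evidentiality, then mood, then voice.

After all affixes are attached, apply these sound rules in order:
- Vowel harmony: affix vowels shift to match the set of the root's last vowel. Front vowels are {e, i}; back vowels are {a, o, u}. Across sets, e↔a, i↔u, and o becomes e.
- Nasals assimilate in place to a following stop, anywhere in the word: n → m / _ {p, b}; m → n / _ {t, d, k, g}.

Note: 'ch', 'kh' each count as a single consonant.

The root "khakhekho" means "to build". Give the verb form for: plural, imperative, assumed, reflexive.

khakhekhoubkhabuto

Attach number plural -ub → khakhekhoub.
Attach evidentiality assumed -khe → khakhekhoubkhe.
Attach mood imperative -bu → khakhekhoubkhebu.
Attach voice reflexive -to → khakhekhoubkhebuto.
Apply vowel harmony: khakhekhoubkhebuto → khakhekhoubkhabuto.
Nasal assimilation: no change.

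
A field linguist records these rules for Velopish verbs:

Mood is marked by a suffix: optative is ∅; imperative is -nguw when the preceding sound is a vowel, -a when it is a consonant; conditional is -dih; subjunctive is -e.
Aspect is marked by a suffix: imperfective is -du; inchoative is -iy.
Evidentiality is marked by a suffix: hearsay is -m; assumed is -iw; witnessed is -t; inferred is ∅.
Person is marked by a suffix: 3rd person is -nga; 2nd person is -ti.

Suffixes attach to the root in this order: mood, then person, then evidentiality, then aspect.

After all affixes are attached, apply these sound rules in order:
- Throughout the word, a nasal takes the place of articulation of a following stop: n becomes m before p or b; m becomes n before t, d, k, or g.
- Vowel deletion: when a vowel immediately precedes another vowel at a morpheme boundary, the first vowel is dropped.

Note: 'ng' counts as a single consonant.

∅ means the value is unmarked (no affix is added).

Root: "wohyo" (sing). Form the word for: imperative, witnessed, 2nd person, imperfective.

wohyonguwtitdu

Attach mood imperative -nguw (after vowel 'o') → wohyonguw.
Attach person 2nd person -ti → wohyonguwti.
Attach evidentiality witnessed -t → wohyonguwtit.
Attach aspect imperfective -du → wohyonguwtitdu.
Nasal assimilation: no change.
Vowel deletion: no change.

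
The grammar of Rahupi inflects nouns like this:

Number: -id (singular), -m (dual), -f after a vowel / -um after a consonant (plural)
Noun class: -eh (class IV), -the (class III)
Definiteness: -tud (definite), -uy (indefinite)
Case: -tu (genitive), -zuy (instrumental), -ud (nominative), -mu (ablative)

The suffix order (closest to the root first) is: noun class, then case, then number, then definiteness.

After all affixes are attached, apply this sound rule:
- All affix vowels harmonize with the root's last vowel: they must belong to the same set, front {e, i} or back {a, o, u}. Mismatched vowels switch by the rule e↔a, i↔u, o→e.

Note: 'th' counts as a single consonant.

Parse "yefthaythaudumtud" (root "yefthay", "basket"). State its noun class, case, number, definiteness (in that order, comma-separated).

class III, nominative, plural, definite

Segment: yefthay-the-ud-um-tud.
noun class: -the → class III.
case: -ud → nominative.
number: -f/um → plural.
definiteness: -tud → definite.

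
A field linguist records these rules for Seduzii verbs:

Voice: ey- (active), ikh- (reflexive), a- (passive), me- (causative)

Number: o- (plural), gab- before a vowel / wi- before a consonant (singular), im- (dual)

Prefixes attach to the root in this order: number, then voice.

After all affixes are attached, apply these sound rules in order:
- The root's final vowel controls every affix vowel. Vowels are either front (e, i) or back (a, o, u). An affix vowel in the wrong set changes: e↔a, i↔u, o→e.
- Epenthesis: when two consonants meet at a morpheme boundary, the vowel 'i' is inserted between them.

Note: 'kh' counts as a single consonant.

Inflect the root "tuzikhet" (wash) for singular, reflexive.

ikhiwituzikhet

Attach number singular wi- (before consonant 't') → wituzikhet.
Attach voice reflexive ikh- → ikhwituzikhet.
Vowel harmony: no change.
Apply epenthesis: ikhwituzikhet → ikhiwituzikhet.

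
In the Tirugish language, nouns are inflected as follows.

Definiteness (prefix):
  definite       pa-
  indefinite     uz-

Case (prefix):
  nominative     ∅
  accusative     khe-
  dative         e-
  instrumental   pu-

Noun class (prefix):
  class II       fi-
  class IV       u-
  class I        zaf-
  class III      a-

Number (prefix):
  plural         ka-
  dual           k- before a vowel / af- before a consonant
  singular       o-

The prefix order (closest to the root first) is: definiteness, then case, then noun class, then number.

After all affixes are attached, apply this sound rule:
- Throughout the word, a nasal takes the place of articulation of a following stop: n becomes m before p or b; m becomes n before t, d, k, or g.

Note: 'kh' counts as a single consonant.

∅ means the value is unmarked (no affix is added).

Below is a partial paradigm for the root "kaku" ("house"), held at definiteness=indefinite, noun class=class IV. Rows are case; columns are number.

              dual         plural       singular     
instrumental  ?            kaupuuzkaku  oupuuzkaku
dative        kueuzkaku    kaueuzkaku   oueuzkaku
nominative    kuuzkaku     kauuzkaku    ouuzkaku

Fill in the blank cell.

kupuuzkaku

Attach definiteness indefinite uz- → uzkaku.
Attach case instrumental pu- → puuzkaku.
Attach noun class class IV u- → upuuzkaku.
Attach number dual k- (before vowel 'u') → kupuuzkaku.
Nasal assimilation: no change.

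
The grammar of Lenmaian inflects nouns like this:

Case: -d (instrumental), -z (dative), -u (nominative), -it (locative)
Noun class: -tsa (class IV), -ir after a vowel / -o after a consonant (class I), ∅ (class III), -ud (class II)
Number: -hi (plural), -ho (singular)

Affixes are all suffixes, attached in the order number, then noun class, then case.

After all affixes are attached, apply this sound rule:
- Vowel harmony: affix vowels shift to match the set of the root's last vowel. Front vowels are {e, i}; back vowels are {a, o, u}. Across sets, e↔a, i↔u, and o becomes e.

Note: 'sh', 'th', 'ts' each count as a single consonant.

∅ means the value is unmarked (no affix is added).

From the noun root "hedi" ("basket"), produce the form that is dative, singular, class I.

Attach number singular -ho → hediho.
Attach noun class class I -ir (after vowel 'o') → hedihoir.
Attach case dative -z → hedihoirz.
Apply vowel harmony: hedihoirz → hediheirz.

hediheirz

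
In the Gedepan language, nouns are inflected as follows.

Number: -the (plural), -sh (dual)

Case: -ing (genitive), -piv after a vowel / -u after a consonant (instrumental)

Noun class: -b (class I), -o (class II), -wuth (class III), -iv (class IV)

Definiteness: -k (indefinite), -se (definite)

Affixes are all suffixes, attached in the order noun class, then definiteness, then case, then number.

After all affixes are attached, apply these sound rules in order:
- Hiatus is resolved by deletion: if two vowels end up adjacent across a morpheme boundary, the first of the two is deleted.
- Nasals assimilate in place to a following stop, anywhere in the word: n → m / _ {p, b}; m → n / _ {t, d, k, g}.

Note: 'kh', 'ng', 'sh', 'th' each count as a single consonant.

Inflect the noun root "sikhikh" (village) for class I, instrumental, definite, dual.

sikhikhbsepivsh

Attach noun class class I -b → sikhikhb.
Attach definiteness definite -se → sikhikhbse.
Attach case instrumental -piv (after vowel 'e') → sikhikhbsepiv.
Attach number dual -sh → sikhikhbsepivsh.
Vowel deletion: no change.
Nasal assimilation: no change.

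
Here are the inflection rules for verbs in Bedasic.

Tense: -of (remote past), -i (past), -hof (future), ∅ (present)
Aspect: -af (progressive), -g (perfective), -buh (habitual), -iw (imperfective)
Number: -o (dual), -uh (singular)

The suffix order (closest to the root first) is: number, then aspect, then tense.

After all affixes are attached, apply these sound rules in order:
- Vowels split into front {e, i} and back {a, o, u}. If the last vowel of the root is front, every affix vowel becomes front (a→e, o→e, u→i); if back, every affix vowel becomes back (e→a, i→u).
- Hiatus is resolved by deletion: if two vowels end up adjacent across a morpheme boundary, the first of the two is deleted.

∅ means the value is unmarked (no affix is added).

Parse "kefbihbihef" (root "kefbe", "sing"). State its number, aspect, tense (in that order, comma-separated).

Segment: kefbe-uh-buh-of.
number: -uh → singular.
aspect: -buh → habitual.
tense: -of → remote past.

singular, habitual, remote past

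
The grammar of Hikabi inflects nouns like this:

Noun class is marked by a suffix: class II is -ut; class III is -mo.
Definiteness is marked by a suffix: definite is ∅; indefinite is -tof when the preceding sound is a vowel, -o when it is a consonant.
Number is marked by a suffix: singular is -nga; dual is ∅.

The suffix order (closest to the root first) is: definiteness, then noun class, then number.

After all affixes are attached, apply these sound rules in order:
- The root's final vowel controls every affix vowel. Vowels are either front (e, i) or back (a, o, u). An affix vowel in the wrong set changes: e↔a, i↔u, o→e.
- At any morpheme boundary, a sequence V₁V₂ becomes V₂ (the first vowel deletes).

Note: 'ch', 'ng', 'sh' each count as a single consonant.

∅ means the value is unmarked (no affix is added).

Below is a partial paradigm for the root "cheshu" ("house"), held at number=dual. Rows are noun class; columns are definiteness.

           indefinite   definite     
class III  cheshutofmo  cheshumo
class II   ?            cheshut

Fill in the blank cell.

cheshutofut

Attach definiteness indefinite -tof (after vowel 'u') → cheshutof.
Attach noun class class II -ut → cheshutofut.
number = dual: zero marking, form stays cheshutofut.
Vowel harmony: no change.
Vowel deletion: no change.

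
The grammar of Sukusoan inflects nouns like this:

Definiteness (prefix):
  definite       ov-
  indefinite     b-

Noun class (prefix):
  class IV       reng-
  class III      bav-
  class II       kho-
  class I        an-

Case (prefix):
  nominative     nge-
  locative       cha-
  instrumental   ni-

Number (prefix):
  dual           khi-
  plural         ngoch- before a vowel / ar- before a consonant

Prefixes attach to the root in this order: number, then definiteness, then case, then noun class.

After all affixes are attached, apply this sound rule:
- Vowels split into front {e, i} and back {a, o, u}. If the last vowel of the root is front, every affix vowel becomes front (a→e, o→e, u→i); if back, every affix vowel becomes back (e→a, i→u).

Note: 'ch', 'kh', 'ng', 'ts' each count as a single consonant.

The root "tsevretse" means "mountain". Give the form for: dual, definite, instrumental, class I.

Attach number dual khi- → khitsevretse.
Attach definiteness definite ov- → ovkhitsevretse.
Attach case instrumental ni- → niovkhitsevretse.
Attach noun class class I an- → anniovkhitsevretse.
Apply vowel harmony: anniovkhitsevretse → ennievkhitsevretse.

ennievkhitsevretse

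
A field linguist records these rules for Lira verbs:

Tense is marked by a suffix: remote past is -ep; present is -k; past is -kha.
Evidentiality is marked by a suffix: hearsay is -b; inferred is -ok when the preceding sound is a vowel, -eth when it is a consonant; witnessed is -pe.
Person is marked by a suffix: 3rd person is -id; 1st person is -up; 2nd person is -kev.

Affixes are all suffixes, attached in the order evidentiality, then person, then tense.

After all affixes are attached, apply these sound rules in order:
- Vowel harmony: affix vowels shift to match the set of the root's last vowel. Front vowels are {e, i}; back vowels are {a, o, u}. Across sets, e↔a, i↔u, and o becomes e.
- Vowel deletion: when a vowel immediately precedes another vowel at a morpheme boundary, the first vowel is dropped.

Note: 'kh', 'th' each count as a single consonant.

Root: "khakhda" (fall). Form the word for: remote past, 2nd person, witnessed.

Attach evidentiality witnessed -pe → khakhdape.
Attach person 2nd person -kev → khakhdapekev.
Attach tense remote past -ep → khakhdapekevep.
Apply vowel harmony: khakhdapekevep → khakhdapakavap.
Vowel deletion: no change.

khakhdapakavap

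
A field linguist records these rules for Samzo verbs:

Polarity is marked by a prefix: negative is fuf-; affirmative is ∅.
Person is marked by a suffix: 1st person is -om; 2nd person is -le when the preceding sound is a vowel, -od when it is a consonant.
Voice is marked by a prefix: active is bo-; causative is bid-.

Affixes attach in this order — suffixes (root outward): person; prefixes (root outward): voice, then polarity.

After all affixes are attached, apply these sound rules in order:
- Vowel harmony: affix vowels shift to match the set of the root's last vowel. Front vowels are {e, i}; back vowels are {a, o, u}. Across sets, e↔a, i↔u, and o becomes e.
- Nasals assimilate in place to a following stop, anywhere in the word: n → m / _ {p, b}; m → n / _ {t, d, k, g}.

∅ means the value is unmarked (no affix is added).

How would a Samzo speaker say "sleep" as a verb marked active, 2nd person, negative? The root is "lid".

fifbelided

Attach person 2nd person -od (after consonant 'd') → lidod.
Attach voice active bo- → bolidod.
Attach polarity negative fuf- → fufbolidod.
Apply vowel harmony: fufbolidod → fifbelided.
Nasal assimilation: no change.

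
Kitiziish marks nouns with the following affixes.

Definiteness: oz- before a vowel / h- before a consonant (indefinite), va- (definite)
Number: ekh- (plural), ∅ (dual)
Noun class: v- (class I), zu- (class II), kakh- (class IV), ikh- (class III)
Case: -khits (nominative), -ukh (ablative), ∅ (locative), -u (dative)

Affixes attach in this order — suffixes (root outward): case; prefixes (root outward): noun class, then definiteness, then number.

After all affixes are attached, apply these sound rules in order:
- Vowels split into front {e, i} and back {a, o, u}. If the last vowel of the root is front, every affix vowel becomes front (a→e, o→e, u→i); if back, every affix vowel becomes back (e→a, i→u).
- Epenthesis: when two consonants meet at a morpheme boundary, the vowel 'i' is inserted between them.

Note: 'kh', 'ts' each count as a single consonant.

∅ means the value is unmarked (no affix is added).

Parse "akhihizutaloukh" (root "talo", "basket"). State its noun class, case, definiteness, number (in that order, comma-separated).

class II, ablative, indefinite, plural

Segment: ekh-h-zu-talo-ukh.
noun class: zu- → class II.
case: -ukh → ablative.
definiteness: oz/h- → indefinite.
number: ekh- → plural.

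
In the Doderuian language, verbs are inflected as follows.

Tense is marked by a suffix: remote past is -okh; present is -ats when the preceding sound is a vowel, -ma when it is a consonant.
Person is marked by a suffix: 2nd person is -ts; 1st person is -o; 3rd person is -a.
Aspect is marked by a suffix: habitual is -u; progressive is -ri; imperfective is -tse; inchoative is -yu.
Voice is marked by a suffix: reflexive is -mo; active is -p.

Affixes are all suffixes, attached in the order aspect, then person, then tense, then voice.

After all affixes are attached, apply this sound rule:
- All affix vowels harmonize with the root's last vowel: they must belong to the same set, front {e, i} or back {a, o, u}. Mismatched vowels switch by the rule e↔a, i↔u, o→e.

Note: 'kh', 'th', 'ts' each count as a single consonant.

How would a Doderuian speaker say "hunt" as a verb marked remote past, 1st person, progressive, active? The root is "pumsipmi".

Attach aspect progressive -ri → pumsipmiri.
Attach person 1st person -o → pumsipmirio.
Attach tense remote past -okh → pumsipmiriookh.
Attach voice active -p → pumsipmiriookhp.
Apply vowel harmony: pumsipmiriookhp → pumsipmirieekhp.

pumsipmirieekhp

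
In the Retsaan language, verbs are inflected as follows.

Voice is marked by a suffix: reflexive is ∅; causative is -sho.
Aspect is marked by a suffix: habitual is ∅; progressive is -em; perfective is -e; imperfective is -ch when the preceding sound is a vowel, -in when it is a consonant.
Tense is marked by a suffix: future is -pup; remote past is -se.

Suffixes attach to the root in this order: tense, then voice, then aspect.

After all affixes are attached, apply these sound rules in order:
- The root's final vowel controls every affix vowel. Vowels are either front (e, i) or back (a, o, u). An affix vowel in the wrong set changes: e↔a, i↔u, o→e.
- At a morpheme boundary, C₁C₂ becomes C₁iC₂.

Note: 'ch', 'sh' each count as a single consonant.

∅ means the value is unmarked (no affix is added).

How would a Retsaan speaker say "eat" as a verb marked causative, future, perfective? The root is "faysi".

faysipipishee

Attach tense future -pup → faysipup.
Attach voice causative -sho → faysipupsho.
Attach aspect perfective -e → faysipupshoe.
Apply vowel harmony: faysipupshoe → faysipipshee.
Apply epenthesis: faysipipshee → faysipipishee.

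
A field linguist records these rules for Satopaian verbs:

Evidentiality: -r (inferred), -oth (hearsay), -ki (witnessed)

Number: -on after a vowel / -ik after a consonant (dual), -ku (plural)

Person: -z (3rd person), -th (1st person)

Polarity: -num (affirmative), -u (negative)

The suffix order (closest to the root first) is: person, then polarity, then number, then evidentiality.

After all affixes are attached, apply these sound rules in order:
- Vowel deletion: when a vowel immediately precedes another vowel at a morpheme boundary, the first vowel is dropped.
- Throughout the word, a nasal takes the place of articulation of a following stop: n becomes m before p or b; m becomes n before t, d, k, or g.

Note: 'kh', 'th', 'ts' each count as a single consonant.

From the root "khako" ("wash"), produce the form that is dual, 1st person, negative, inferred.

Attach person 1st person -th → khakoth.
Attach polarity negative -u → khakothu.
Attach number dual -on (after vowel 'u') → khakothuon.
Attach evidentiality inferred -r → khakothuonr.
Apply vowel deletion: khakothuonr → khakothonr.
Nasal assimilation: no change.

khakothonr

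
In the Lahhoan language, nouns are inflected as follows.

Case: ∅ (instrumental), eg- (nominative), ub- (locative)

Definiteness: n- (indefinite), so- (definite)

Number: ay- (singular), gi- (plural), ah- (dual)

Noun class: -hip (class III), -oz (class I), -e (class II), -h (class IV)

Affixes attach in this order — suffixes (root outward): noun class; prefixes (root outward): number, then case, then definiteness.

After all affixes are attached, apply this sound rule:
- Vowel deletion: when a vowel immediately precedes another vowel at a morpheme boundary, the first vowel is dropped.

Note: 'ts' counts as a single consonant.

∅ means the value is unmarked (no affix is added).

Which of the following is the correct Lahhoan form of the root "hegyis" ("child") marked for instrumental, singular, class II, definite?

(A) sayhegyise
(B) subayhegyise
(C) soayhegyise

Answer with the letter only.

Attach number singular ay- → ayhegyis.
case = instrumental: zero marking, form stays ayhegyis.
Attach definiteness definite so- → soayhegyis.
Attach noun class class II -e → soayhegyise.
Apply vowel deletion: soayhegyise → sayhegyise.
So the correct form is sayhegyise, option (A).
(B) subayhegyise is wrong: it uses locative instead of instrumental for case.
(C) soayhegyise is wrong: it fails to apply the sound rule(s).

A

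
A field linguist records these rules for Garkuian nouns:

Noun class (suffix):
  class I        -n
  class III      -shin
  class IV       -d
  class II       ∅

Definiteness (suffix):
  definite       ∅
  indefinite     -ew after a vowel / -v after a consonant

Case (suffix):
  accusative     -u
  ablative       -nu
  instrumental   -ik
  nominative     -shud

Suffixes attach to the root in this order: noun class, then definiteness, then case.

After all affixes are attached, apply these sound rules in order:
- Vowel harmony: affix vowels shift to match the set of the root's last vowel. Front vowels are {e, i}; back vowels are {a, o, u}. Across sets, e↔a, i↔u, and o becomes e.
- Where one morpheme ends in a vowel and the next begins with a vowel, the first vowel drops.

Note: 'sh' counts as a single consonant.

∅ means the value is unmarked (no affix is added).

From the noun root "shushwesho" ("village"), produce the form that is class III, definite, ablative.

shushweshoshunnu

Attach noun class class III -shin → shushweshoshin.
definiteness = definite: zero marking, form stays shushweshoshin.
Attach case ablative -nu → shushweshoshinnu.
Apply vowel harmony: shushweshoshinnu → shushweshoshunnu.
Vowel deletion: no change.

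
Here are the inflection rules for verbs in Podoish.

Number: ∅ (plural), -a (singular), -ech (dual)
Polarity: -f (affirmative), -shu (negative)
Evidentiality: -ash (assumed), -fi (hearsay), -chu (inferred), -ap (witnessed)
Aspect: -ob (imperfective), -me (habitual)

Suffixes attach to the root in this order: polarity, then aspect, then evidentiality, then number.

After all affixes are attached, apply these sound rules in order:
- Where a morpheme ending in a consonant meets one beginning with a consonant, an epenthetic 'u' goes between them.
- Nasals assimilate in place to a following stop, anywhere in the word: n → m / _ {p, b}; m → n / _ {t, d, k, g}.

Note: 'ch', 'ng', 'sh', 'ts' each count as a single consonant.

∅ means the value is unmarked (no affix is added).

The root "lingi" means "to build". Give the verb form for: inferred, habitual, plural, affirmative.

Attach polarity affirmative -f → lingif.
Attach aspect habitual -me → lingifme.
Attach evidentiality inferred -chu → lingifmechu.
number = plural: zero marking, form stays lingifmechu.
Apply epenthesis: lingifmechu → lingifumechu.
Nasal assimilation: no change.

lingifumechu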